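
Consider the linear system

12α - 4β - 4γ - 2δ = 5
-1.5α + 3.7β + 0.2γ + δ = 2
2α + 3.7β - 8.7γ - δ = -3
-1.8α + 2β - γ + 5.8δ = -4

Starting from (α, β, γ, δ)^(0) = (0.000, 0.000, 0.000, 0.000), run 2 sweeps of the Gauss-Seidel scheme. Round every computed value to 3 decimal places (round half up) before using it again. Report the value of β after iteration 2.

Iteration 1:
  α = (5 - (-4)·0.000 - (-4)·0.000 - (-2)·0.000) / (12) = 0.417
  β = (2 - (-1.5)·0.417 - (0.2)·0.000 - (1)·0.000) / (3.7) = 0.710
  γ = (-3 - (2)·0.417 - (3.7)·0.710 - (-1)·0.000) / (-8.7) = 0.743
  δ = (-4 - (-1.8)·0.417 - (2)·0.710 - (-1)·0.743) / (5.8) = -0.677
Iteration 2:
  α = (5 - (-4)·0.710 - (-4)·0.743 - (-2)·-0.677) / (12) = 0.788
  β = (2 - (-1.5)·0.788 - (0.2)·0.743 - (1)·-0.677) / (3.7) = 1.003
  γ = (-3 - (2)·0.788 - (3.7)·1.003 - (-1)·-0.677) / (-8.7) = 1.030
  δ = (-4 - (-1.8)·0.788 - (2)·1.003 - (-1)·1.030) / (5.8) = -0.613

1.003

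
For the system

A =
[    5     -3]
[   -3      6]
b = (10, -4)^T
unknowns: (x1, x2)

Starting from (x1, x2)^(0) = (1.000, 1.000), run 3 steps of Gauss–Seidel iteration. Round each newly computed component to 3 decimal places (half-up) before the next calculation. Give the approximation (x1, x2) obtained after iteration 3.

(2.314, 0.490)

Iteration 1:
  x1 = (10 - (-3)·1.000) / (5) = 2.600
  x2 = (-4 - (-3)·2.600) / (6) = 0.633
Iteration 2:
  x1 = (10 - (-3)·0.633) / (5) = 2.380
  x2 = (-4 - (-3)·2.380) / (6) = 0.523
Iteration 3:
  x1 = (10 - (-3)·0.523) / (5) = 2.314
  x2 = (-4 - (-3)·2.314) / (6) = 0.490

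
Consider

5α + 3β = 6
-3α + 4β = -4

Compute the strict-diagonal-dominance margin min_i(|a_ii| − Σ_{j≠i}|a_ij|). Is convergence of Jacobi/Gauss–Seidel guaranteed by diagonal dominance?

row 1: |5| − (3) = 2
row 2: |4| − (3) = 1
minimum over rows = 1 → strictly diagonally dominant (convergence guaranteed)

1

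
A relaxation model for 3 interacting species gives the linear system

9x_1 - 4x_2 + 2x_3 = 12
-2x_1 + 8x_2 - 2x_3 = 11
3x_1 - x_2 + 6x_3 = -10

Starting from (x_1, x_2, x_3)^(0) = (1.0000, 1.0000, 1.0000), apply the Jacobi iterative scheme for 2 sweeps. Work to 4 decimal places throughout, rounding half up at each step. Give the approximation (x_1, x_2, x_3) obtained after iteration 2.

(2.6111, 1.2639, -2.1320)

Iteration 1:
  x_1 = (12 - (-4)·1.0000 - (2)·1.0000) / (9) = 1.5556
  x_2 = (11 - (-2)·1.0000 - (-2)·1.0000) / (8) = 1.8750
  x_3 = (-10 - (3)·1.0000 - (-1)·1.0000) / (6) = -2.0000
Iteration 2:
  x_1 = (12 - (-4)·1.8750 - (2)·-2.0000) / (9) = 2.6111
  x_2 = (11 - (-2)·1.5556 - (-2)·-2.0000) / (8) = 1.2639
  x_3 = (-10 - (3)·1.5556 - (-1)·1.8750) / (6) = -2.1320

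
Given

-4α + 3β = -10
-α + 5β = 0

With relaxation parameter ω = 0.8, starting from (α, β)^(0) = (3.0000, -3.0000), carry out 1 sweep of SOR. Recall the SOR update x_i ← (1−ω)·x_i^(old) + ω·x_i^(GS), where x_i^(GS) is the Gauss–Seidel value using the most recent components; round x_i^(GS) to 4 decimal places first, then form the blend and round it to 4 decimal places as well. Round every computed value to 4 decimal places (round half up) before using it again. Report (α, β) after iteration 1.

Iteration 1:
  α: GS value = (-10 - (3)·-3.0000) / (-4) = 0.2500;  α ← (1−ω)·3.0000 + ω·0.2500 = 0.8000
  β: GS value = (0 - (-1)·0.8000) / (5) = 0.1600;  β ← (1−ω)·-3.0000 + ω·0.1600 = -0.4720

(0.8000, -0.4720)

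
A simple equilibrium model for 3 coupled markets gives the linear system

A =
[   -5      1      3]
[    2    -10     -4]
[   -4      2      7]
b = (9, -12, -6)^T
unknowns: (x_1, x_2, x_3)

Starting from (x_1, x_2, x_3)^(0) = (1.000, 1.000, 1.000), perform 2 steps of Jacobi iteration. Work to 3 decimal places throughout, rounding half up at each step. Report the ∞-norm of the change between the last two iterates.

Iteration 1:
  x_1 = (9 - (1)·1.000 - (3)·1.000) / (-5) = -1.000
  x_2 = (-12 - (2)·1.000 - (-4)·1.000) / (-10) = 1.000
  x_3 = (-6 - (-4)·1.000 - (2)·1.000) / (7) = -0.571
Iteration 2:
  x_1 = (9 - (1)·1.000 - (3)·-0.571) / (-5) = -1.943
  x_2 = (-12 - (2)·-1.000 - (-4)·-0.571) / (-10) = 1.228
  x_3 = (-6 - (-4)·-1.000 - (2)·1.000) / (7) = -1.714
Change: (-0.943, 0.228, -1.143) → max |·| = 1.143

1.143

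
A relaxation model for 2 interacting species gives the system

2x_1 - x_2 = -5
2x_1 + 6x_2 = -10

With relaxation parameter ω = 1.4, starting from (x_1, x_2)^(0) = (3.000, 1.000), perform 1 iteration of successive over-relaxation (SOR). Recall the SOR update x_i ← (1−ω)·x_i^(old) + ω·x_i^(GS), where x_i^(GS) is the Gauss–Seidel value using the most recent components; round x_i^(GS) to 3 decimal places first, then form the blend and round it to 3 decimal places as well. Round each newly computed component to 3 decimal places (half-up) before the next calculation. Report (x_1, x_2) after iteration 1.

(-4.000, -0.866)

Iteration 1:
  x_1: GS value = (-5 - (-1)·1.000) / (2) = -2.000;  x_1 ← (1−ω)·3.000 + ω·-2.000 = -4.000
  x_2: GS value = (-10 - (2)·-4.000) / (6) = -0.333;  x_2 ← (1−ω)·1.000 + ω·-0.333 = -0.866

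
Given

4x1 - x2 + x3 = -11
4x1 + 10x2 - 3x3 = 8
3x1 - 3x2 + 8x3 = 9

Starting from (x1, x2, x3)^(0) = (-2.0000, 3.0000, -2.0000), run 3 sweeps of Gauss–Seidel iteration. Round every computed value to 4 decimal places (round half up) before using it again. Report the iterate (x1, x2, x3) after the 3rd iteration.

(-2.9083, 2.9378, 3.3173)

Iteration 1:
  x1 = (-11 - (-1)·3.0000 - (1)·-2.0000) / (4) = -1.5000
  x2 = (8 - (4)·-1.5000 - (-3)·-2.0000) / (10) = 0.8000
  x3 = (9 - (3)·-1.5000 - (-3)·0.8000) / (8) = 1.9875
Iteration 2:
  x1 = (-11 - (-1)·0.8000 - (1)·1.9875) / (4) = -3.0469
  x2 = (8 - (4)·-3.0469 - (-3)·1.9875) / (10) = 2.6150
  x3 = (9 - (3)·-3.0469 - (-3)·2.6150) / (8) = 3.2482
Iteration 3:
  x1 = (-11 - (-1)·2.6150 - (1)·3.2482) / (4) = -2.9083
  x2 = (8 - (4)·-2.9083 - (-3)·3.2482) / (10) = 2.9378
  x3 = (9 - (3)·-2.9083 - (-3)·2.9378) / (8) = 3.3173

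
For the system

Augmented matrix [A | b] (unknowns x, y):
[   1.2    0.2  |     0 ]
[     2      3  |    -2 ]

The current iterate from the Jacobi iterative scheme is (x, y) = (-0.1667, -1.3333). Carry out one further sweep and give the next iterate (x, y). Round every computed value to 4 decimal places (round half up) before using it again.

One sweep:
  x = (0 - (0.2)·-1.3333) / (1.2) = 0.2222
  y = (-2 - (2)·-0.1667) / (3) = -0.5555

(0.2222, -0.5555)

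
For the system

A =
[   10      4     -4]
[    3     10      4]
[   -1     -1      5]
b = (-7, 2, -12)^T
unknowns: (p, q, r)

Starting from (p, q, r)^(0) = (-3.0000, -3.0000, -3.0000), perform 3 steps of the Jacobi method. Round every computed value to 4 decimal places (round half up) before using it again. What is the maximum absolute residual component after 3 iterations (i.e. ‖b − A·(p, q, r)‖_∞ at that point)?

Iteration 1:
  p = (-7 - (4)·-3.0000 - (-4)·-3.0000) / (10) = -0.7000
  q = (2 - (3)·-3.0000 - (4)·-3.0000) / (10) = 2.3000
  r = (-12 - (-1)·-3.0000 - (-1)·-3.0000) / (5) = -3.6000
Iteration 2:
  p = (-7 - (4)·2.3000 - (-4)·-3.6000) / (10) = -3.0600
  q = (2 - (3)·-0.7000 - (4)·-3.6000) / (10) = 1.8500
  r = (-12 - (-1)·-0.7000 - (-1)·2.3000) / (5) = -2.0800
Iteration 3:
  p = (-7 - (4)·1.8500 - (-4)·-2.0800) / (10) = -2.2720
  q = (2 - (3)·-3.0600 - (4)·-2.0800) / (10) = 1.9500
  r = (-12 - (-1)·-3.0600 - (-1)·1.8500) / (5) = -2.6420
Residual b − A·x = (-2.6480, -0.1160, 0.8880); ∞-norm = 2.6480

2.6480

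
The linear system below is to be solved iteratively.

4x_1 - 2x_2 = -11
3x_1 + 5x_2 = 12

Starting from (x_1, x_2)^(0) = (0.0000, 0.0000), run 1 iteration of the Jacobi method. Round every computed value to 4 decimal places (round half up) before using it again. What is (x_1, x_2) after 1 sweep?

(-2.7500, 2.4000)

Iteration 1:
  x_1 = (-11 - (-2)·0.0000) / (4) = -2.7500
  x_2 = (12 - (3)·0.0000) / (5) = 2.4000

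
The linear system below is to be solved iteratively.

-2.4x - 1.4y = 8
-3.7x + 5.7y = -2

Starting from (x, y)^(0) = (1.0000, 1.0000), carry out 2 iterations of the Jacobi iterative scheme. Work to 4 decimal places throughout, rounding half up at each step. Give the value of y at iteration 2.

Iteration 1:
  x = (8 - (-1.4)·1.0000) / (-2.4) = -3.9167
  y = (-2 - (-3.7)·1.0000) / (5.7) = 0.2982
Iteration 2:
  x = (8 - (-1.4)·0.2982) / (-2.4) = -3.5073
  y = (-2 - (-3.7)·-3.9167) / (5.7) = -2.8933

-2.8933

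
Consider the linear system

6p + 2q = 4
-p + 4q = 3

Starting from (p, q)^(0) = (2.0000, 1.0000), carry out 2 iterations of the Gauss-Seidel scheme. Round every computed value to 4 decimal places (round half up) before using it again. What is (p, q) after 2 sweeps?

(0.3889, 0.8472)

Iteration 1:
  p = (4 - (2)·1.0000) / (6) = 0.3333
  q = (3 - (-1)·0.3333) / (4) = 0.8333
Iteration 2:
  p = (4 - (2)·0.8333) / (6) = 0.3889
  q = (3 - (-1)·0.3889) / (4) = 0.8472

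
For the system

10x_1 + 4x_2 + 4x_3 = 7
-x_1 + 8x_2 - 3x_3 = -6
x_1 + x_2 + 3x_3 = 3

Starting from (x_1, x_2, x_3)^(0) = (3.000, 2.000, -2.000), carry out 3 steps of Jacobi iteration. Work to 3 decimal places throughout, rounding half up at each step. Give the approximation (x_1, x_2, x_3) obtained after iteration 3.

Iteration 1:
  x_1 = (7 - (4)·2.000 - (4)·-2.000) / (10) = 0.700
  x_2 = (-6 - (-1)·3.000 - (-3)·-2.000) / (8) = -1.125
  x_3 = (3 - (1)·3.000 - (1)·2.000) / (3) = -0.667
Iteration 2:
  x_1 = (7 - (4)·-1.125 - (4)·-0.667) / (10) = 1.417
  x_2 = (-6 - (-1)·0.700 - (-3)·-0.667) / (8) = -0.913
  x_3 = (3 - (1)·0.700 - (1)·-1.125) / (3) = 1.142
Iteration 3:
  x_1 = (7 - (4)·-0.913 - (4)·1.142) / (10) = 0.608
  x_2 = (-6 - (-1)·1.417 - (-3)·1.142) / (8) = -0.145
  x_3 = (3 - (1)·1.417 - (1)·-0.913) / (3) = 0.832

(0.608, -0.145, 0.832)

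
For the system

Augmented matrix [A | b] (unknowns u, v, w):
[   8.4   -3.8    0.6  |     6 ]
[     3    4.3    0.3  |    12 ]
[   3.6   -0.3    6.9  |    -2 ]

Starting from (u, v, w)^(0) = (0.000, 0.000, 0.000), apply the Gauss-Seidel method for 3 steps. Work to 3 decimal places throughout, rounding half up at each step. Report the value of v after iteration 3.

Iteration 1:
  u = (6 - (-3.8)·0.000 - (0.6)·0.000) / (8.4) = 0.714
  v = (12 - (3)·0.714 - (0.3)·0.000) / (4.3) = 2.293
  w = (-2 - (3.6)·0.714 - (-0.3)·2.293) / (6.9) = -0.563
Iteration 2:
  u = (6 - (-3.8)·2.293 - (0.6)·-0.563) / (8.4) = 1.792
  v = (12 - (3)·1.792 - (0.3)·-0.563) / (4.3) = 1.580
  w = (-2 - (3.6)·1.792 - (-0.3)·1.580) / (6.9) = -1.156
Iteration 3:
  u = (6 - (-3.8)·1.580 - (0.6)·-1.156) / (8.4) = 1.512
  v = (12 - (3)·1.512 - (0.3)·-1.156) / (4.3) = 1.816
  w = (-2 - (3.6)·1.512 - (-0.3)·1.816) / (6.9) = -1.000

1.816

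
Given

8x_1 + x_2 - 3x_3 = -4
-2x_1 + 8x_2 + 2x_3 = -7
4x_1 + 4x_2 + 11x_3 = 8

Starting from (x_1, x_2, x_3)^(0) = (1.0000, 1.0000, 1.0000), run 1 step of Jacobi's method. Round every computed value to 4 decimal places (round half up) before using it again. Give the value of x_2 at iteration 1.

-0.8750

Iteration 1:
  x_1 = (-4 - (1)·1.0000 - (-3)·1.0000) / (8) = -0.2500
  x_2 = (-7 - (-2)·1.0000 - (2)·1.0000) / (8) = -0.8750
  x_3 = (8 - (4)·1.0000 - (4)·1.0000) / (11) = 0.0000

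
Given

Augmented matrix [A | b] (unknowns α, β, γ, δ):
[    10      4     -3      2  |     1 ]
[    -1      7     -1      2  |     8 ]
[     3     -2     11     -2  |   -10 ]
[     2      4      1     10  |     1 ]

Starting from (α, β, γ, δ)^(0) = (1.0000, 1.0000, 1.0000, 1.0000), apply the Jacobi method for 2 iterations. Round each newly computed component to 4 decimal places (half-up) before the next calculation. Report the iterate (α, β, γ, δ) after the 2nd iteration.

Iteration 1:
  α = (1 - (4)·1.0000 - (-3)·1.0000 - (2)·1.0000) / (10) = -0.2000
  β = (8 - (-1)·1.0000 - (-1)·1.0000 - (2)·1.0000) / (7) = 1.1429
  γ = (-10 - (3)·1.0000 - (-2)·1.0000 - (-2)·1.0000) / (11) = -0.8182
  δ = (1 - (2)·1.0000 - (4)·1.0000 - (1)·1.0000) / (10) = -0.6000
Iteration 2:
  α = (1 - (4)·1.1429 - (-3)·-0.8182 - (2)·-0.6000) / (10) = -0.4826
  β = (8 - (-1)·-0.2000 - (-1)·-0.8182 - (2)·-0.6000) / (7) = 1.1688
  γ = (-10 - (3)·-0.2000 - (-2)·1.1429 - (-2)·-0.6000) / (11) = -0.7558
  δ = (1 - (2)·-0.2000 - (4)·1.1429 - (1)·-0.8182) / (10) = -0.2353

(-0.4826, 1.1688, -0.7558, -0.2353)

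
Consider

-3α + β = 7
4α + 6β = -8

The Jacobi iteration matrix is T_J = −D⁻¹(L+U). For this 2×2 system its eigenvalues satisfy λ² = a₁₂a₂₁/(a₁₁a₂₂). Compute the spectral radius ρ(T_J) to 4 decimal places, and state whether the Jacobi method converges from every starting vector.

0.4714

a₁₂a₂₁/(a₁₁a₂₂) = (1)·(4) / ((-3)·(6)) = -0.222222
ρ = √|-0.222222| = √0.222222 = 0.4714
ρ < 1, so Jacobi converges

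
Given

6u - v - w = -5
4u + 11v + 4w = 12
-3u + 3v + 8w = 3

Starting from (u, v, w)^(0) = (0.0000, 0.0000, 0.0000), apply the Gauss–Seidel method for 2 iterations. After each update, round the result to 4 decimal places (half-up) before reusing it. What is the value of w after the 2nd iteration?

-0.4434

Iteration 1:
  u = (-5 - (-1)·0.0000 - (-1)·0.0000) / (6) = -0.8333
  v = (12 - (4)·-0.8333 - (4)·0.0000) / (11) = 1.3939
  w = (3 - (-3)·-0.8333 - (3)·1.3939) / (8) = -0.4602
Iteration 2:
  u = (-5 - (-1)·1.3939 - (-1)·-0.4602) / (6) = -0.6777
  v = (12 - (4)·-0.6777 - (4)·-0.4602) / (11) = 1.5047
  w = (3 - (-3)·-0.6777 - (3)·1.5047) / (8) = -0.4434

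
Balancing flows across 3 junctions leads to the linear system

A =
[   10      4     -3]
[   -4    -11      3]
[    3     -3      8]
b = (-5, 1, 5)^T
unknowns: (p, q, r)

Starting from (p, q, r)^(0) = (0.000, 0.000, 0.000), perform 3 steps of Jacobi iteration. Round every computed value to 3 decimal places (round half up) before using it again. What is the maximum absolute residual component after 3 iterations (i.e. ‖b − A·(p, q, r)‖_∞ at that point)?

0.520

Iteration 1:
  p = (-5 - (4)·0.000 - (-3)·0.000) / (10) = -0.500
  q = (1 - (-4)·0.000 - (3)·0.000) / (-11) = -0.091
  r = (5 - (3)·0.000 - (-3)·0.000) / (8) = 0.625
Iteration 2:
  p = (-5 - (4)·-0.091 - (-3)·0.625) / (10) = -0.276
  q = (1 - (-4)·-0.500 - (3)·0.625) / (-11) = 0.261
  r = (5 - (3)·-0.500 - (-3)·-0.091) / (8) = 0.778
Iteration 3:
  p = (-5 - (4)·0.261 - (-3)·0.778) / (10) = -0.371
  q = (1 - (-4)·-0.276 - (3)·0.778) / (-11) = 0.222
  r = (5 - (3)·-0.276 - (-3)·0.261) / (8) = 0.826
Residual b − A·x = (0.300, -0.520, 0.171); ∞-norm = 0.520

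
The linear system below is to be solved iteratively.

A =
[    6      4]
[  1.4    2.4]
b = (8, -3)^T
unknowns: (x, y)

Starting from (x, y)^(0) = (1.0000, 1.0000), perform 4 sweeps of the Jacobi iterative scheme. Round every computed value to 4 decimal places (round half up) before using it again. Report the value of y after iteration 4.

Iteration 1:
  x = (8 - (4)·1.0000) / (6) = 0.6667
  y = (-3 - (1.4)·1.0000) / (2.4) = -1.8333
Iteration 2:
  x = (8 - (4)·-1.8333) / (6) = 2.5555
  y = (-3 - (1.4)·0.6667) / (2.4) = -1.6389
Iteration 3:
  x = (8 - (4)·-1.6389) / (6) = 2.4259
  y = (-3 - (1.4)·2.5555) / (2.4) = -2.7407
Iteration 4:
  x = (8 - (4)·-2.7407) / (6) = 3.1605
  y = (-3 - (1.4)·2.4259) / (2.4) = -2.6651

-2.6651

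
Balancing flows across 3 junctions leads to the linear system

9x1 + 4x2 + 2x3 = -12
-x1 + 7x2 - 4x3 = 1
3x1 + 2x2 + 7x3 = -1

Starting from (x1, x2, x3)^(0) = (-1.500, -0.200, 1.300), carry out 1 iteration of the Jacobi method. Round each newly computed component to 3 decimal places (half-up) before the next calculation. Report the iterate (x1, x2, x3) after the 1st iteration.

Iteration 1:
  x1 = (-12 - (4)·-0.200 - (2)·1.300) / (9) = -1.533
  x2 = (1 - (-1)·-1.500 - (-4)·1.300) / (7) = 0.671
  x3 = (-1 - (3)·-1.500 - (2)·-0.200) / (7) = 0.557

(-1.533, 0.671, 0.557)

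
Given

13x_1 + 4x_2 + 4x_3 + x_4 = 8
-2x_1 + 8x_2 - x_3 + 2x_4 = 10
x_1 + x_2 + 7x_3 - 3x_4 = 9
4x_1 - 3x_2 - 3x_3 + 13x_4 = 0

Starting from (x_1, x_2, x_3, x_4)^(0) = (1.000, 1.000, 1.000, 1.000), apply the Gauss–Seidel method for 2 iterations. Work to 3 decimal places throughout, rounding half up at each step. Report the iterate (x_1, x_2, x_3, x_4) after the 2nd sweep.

(-0.256, 1.222, 1.422, 0.689)

Iteration 1:
  x_1 = (8 - (4)·1.000 - (4)·1.000 - (1)·1.000) / (13) = -0.077
  x_2 = (10 - (-2)·-0.077 - (-1)·1.000 - (2)·1.000) / (8) = 1.106
  x_3 = (9 - (1)·-0.077 - (1)·1.106 - (-3)·1.000) / (7) = 1.567
  x_4 = (0 - (4)·-0.077 - (-3)·1.106 - (-3)·1.567) / (13) = 0.641
Iteration 2:
  x_1 = (8 - (4)·1.106 - (4)·1.567 - (1)·0.641) / (13) = -0.256
  x_2 = (10 - (-2)·-0.256 - (-1)·1.567 - (2)·0.641) / (8) = 1.222
  x_3 = (9 - (1)·-0.256 - (1)·1.222 - (-3)·0.641) / (7) = 1.422
  x_4 = (0 - (4)·-0.256 - (-3)·1.222 - (-3)·1.422) / (13) = 0.689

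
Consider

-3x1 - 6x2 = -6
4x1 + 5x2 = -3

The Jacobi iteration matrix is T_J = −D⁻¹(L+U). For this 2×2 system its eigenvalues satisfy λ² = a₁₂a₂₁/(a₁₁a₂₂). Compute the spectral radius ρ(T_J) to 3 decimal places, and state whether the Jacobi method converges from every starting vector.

1.265

a₁₂a₂₁/(a₁₁a₂₂) = (-6)·(4) / ((-3)·(5)) = 1.600000
ρ = √|1.600000| = √1.600000 = 1.265
ρ > 1, so Jacobi diverges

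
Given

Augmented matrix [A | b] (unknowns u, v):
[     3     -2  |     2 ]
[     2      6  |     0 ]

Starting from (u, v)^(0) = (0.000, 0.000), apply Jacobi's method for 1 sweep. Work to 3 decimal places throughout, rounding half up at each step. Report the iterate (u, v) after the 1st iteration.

Iteration 1:
  u = (2 - (-2)·0.000) / (3) = 0.667
  v = (0 - (2)·0.000) / (6) = 0.000

(0.667, 0.000)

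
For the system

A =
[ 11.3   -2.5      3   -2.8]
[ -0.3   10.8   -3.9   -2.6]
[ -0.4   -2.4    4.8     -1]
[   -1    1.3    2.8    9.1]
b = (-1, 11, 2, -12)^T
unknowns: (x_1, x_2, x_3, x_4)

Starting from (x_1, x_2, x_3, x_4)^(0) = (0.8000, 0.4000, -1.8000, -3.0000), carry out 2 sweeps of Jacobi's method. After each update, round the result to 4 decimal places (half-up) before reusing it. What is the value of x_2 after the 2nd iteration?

Iteration 1:
  x_1 = (-1 - (-2.5)·0.4000 - (3)·-1.8000 - (-2.8)·-3.0000) / (11.3) = -0.2655
  x_2 = (11 - (-0.3)·0.8000 - (-3.9)·-1.8000 - (-2.6)·-3.0000) / (10.8) = -0.3315
  x_3 = (2 - (-0.4)·0.8000 - (-2.4)·0.4000 - (-1)·-3.0000) / (4.8) = 0.0583
  x_4 = (-12 - (-1)·0.8000 - (1.3)·0.4000 - (2.8)·-1.8000) / (9.1) = -0.7341
Iteration 2:
  x_1 = (-1 - (-2.5)·-0.3315 - (3)·0.0583 - (-2.8)·-0.7341) / (11.3) = -0.3592
  x_2 = (11 - (-0.3)·-0.2655 - (-3.9)·0.0583 - (-2.6)·-0.7341) / (10.8) = 0.8555
  x_3 = (2 - (-0.4)·-0.2655 - (-2.4)·-0.3315 - (-1)·-0.7341) / (4.8) = 0.0759
  x_4 = (-12 - (-1)·-0.2655 - (1.3)·-0.3315 - (2.8)·0.0583) / (9.1) = -1.3184

0.8555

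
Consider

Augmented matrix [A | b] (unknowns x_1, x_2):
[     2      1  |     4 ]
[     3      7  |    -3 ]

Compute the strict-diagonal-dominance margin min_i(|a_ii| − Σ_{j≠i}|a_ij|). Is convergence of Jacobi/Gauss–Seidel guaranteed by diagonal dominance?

1

row 1: |2| − (1) = 1
row 2: |7| − (3) = 4
minimum over rows = 1 → strictly diagonally dominant (convergence guaranteed)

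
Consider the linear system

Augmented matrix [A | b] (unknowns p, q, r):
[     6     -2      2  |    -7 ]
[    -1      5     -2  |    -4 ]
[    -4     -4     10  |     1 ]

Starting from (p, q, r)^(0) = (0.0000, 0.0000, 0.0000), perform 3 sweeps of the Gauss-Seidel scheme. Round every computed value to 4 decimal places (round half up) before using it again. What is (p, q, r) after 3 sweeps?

Iteration 1:
  p = (-7 - (-2)·0.0000 - (2)·0.0000) / (6) = -1.1667
  q = (-4 - (-1)·-1.1667 - (-2)·0.0000) / (5) = -1.0333
  r = (1 - (-4)·-1.1667 - (-4)·-1.0333) / (10) = -0.7800
Iteration 2:
  p = (-7 - (-2)·-1.0333 - (2)·-0.7800) / (6) = -1.2511
  q = (-4 - (-1)·-1.2511 - (-2)·-0.7800) / (5) = -1.3622
  r = (1 - (-4)·-1.2511 - (-4)·-1.3622) / (10) = -0.9453
Iteration 3:
  p = (-7 - (-2)·-1.3622 - (2)·-0.9453) / (6) = -1.3056
  q = (-4 - (-1)·-1.3056 - (-2)·-0.9453) / (5) = -1.4392
  r = (1 - (-4)·-1.3056 - (-4)·-1.4392) / (10) = -0.9979

(-1.3056, -1.4392, -0.9979)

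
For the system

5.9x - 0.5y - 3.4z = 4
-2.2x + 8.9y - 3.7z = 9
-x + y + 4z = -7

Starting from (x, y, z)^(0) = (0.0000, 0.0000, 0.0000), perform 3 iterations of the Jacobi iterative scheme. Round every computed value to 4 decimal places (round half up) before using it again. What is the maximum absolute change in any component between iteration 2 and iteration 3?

Iteration 1:
  x = (4 - (-0.5)·0.0000 - (-3.4)·0.0000) / (5.9) = 0.6780
  y = (9 - (-2.2)·0.0000 - (-3.7)·0.0000) / (8.9) = 1.0112
  z = (-7 - (-1)·0.0000 - (1)·0.0000) / (4) = -1.7500
Iteration 2:
  x = (4 - (-0.5)·1.0112 - (-3.4)·-1.7500) / (5.9) = -0.2448
  y = (9 - (-2.2)·0.6780 - (-3.7)·-1.7500) / (8.9) = 0.4513
  z = (-7 - (-1)·0.6780 - (1)·1.0112) / (4) = -1.8333
Iteration 3:
  x = (4 - (-0.5)·0.4513 - (-3.4)·-1.8333) / (5.9) = -0.3403
  y = (9 - (-2.2)·-0.2448 - (-3.7)·-1.8333) / (8.9) = 0.1886
  z = (-7 - (-1)·-0.2448 - (1)·0.4513) / (4) = -1.9240
Change: (-0.0955, -0.2627, -0.0907) → max |·| = 0.2627

0.2627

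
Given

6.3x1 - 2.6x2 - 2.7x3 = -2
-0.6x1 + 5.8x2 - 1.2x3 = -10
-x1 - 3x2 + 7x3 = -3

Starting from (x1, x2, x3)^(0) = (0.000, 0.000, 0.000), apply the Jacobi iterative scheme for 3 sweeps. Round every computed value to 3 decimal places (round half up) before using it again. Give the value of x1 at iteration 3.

Iteration 1:
  x1 = (-2 - (-2.6)·0.000 - (-2.7)·0.000) / (6.3) = -0.317
  x2 = (-10 - (-0.6)·0.000 - (-1.2)·0.000) / (5.8) = -1.724
  x3 = (-3 - (-1)·0.000 - (-3)·0.000) / (7) = -0.429
Iteration 2:
  x1 = (-2 - (-2.6)·-1.724 - (-2.7)·-0.429) / (6.3) = -1.213
  x2 = (-10 - (-0.6)·-0.317 - (-1.2)·-0.429) / (5.8) = -1.846
  x3 = (-3 - (-1)·-0.317 - (-3)·-1.724) / (7) = -1.213
Iteration 3:
  x1 = (-2 - (-2.6)·-1.846 - (-2.7)·-1.213) / (6.3) = -1.599
  x2 = (-10 - (-0.6)·-1.213 - (-1.2)·-1.213) / (5.8) = -2.101
  x3 = (-3 - (-1)·-1.213 - (-3)·-1.846) / (7) = -1.393

-1.599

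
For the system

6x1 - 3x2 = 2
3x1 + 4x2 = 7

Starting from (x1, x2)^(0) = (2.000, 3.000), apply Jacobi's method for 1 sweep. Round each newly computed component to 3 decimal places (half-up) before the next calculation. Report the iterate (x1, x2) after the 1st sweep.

Iteration 1:
  x1 = (2 - (-3)·3.000) / (6) = 1.833
  x2 = (7 - (3)·2.000) / (4) = 0.250

(1.833, 0.250)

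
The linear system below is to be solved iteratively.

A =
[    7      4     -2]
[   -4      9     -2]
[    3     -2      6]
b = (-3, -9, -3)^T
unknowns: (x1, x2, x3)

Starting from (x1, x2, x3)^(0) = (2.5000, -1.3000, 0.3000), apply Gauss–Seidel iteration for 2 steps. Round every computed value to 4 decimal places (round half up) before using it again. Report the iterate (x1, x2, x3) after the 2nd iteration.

(-0.2688, -1.3310, -0.8093)

Iteration 1:
  x1 = (-3 - (4)·-1.3000 - (-2)·0.3000) / (7) = 0.4000
  x2 = (-9 - (-4)·0.4000 - (-2)·0.3000) / (9) = -0.7556
  x3 = (-3 - (3)·0.4000 - (-2)·-0.7556) / (6) = -0.9519
Iteration 2:
  x1 = (-3 - (4)·-0.7556 - (-2)·-0.9519) / (7) = -0.2688
  x2 = (-9 - (-4)·-0.2688 - (-2)·-0.9519) / (9) = -1.3310
  x3 = (-3 - (3)·-0.2688 - (-2)·-1.3310) / (6) = -0.8093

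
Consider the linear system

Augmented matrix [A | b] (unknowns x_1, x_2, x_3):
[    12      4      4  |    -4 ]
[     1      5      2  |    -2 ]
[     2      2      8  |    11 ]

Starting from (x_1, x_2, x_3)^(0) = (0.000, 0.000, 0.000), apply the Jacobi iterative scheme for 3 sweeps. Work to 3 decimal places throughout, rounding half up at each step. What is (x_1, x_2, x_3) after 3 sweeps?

Iteration 1:
  x_1 = (-4 - (4)·0.000 - (4)·0.000) / (12) = -0.333
  x_2 = (-2 - (1)·0.000 - (2)·0.000) / (5) = -0.400
  x_3 = (11 - (2)·0.000 - (2)·0.000) / (8) = 1.375
Iteration 2:
  x_1 = (-4 - (4)·-0.400 - (4)·1.375) / (12) = -0.658
  x_2 = (-2 - (1)·-0.333 - (2)·1.375) / (5) = -0.883
  x_3 = (11 - (2)·-0.333 - (2)·-0.400) / (8) = 1.558
Iteration 3:
  x_1 = (-4 - (4)·-0.883 - (4)·1.558) / (12) = -0.558
  x_2 = (-2 - (1)·-0.658 - (2)·1.558) / (5) = -0.892
  x_3 = (11 - (2)·-0.658 - (2)·-0.883) / (8) = 1.760

(-0.558, -0.892, 1.760)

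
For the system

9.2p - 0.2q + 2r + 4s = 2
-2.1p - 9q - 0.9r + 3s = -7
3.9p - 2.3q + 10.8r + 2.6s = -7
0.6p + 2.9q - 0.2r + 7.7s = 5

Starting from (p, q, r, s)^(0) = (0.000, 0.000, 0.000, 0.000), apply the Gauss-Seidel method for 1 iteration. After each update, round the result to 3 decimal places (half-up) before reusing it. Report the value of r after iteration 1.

-0.572

Iteration 1:
  p = (2 - (-0.2)·0.000 - (2)·0.000 - (4)·0.000) / (9.2) = 0.217
  q = (-7 - (-2.1)·0.217 - (-0.9)·0.000 - (3)·0.000) / (-9) = 0.727
  r = (-7 - (3.9)·0.217 - (-2.3)·0.727 - (2.6)·0.000) / (10.8) = -0.572
  s = (5 - (0.6)·0.217 - (2.9)·0.727 - (-0.2)·-0.572) / (7.7) = 0.344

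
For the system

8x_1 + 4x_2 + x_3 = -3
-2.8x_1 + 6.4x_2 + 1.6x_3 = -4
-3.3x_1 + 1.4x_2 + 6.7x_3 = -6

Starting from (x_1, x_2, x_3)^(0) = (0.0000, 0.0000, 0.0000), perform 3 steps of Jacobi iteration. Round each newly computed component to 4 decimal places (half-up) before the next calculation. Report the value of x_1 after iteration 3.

0.0263

Iteration 1:
  x_1 = (-3 - (4)·0.0000 - (1)·0.0000) / (8) = -0.3750
  x_2 = (-4 - (-2.8)·0.0000 - (1.6)·0.0000) / (6.4) = -0.6250
  x_3 = (-6 - (-3.3)·0.0000 - (1.4)·0.0000) / (6.7) = -0.8955
Iteration 2:
  x_1 = (-3 - (4)·-0.6250 - (1)·-0.8955) / (8) = 0.0494
  x_2 = (-4 - (-2.8)·-0.3750 - (1.6)·-0.8955) / (6.4) = -0.5652
  x_3 = (-6 - (-3.3)·-0.3750 - (1.4)·-0.6250) / (6.7) = -0.9496
Iteration 3:
  x_1 = (-3 - (4)·-0.5652 - (1)·-0.9496) / (8) = 0.0263
  x_2 = (-4 - (-2.8)·0.0494 - (1.6)·-0.9496) / (6.4) = -0.3660
  x_3 = (-6 - (-3.3)·0.0494 - (1.4)·-0.5652) / (6.7) = -0.7531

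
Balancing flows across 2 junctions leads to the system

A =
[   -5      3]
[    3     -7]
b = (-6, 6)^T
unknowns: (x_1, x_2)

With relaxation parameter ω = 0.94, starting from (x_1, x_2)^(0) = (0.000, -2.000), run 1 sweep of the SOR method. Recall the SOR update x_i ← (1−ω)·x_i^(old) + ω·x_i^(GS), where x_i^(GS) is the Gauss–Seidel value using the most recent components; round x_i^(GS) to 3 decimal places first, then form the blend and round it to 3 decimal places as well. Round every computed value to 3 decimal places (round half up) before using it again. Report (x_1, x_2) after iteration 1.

Iteration 1:
  x_1: GS value = (-6 - (3)·-2.000) / (-5) = 0.000;  x_1 ← (1−ω)·0.000 + ω·0.000 = 0.000
  x_2: GS value = (6 - (3)·0.000) / (-7) = -0.857;  x_2 ← (1−ω)·-2.000 + ω·-0.857 = -0.926

(0.000, -0.926)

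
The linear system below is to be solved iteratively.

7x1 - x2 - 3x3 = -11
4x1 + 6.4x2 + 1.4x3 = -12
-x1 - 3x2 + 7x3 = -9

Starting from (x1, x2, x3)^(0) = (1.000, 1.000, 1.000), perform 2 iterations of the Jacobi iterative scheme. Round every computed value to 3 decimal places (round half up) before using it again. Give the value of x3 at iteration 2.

Iteration 1:
  x1 = (-11 - (-1)·1.000 - (-3)·1.000) / (7) = -1.000
  x2 = (-12 - (4)·1.000 - (1.4)·1.000) / (6.4) = -2.719
  x3 = (-9 - (-1)·1.000 - (-3)·1.000) / (7) = -0.714
Iteration 2:
  x1 = (-11 - (-1)·-2.719 - (-3)·-0.714) / (7) = -2.266
  x2 = (-12 - (4)·-1.000 - (1.4)·-0.714) / (6.4) = -1.094
  x3 = (-9 - (-1)·-1.000 - (-3)·-2.719) / (7) = -2.594

-2.594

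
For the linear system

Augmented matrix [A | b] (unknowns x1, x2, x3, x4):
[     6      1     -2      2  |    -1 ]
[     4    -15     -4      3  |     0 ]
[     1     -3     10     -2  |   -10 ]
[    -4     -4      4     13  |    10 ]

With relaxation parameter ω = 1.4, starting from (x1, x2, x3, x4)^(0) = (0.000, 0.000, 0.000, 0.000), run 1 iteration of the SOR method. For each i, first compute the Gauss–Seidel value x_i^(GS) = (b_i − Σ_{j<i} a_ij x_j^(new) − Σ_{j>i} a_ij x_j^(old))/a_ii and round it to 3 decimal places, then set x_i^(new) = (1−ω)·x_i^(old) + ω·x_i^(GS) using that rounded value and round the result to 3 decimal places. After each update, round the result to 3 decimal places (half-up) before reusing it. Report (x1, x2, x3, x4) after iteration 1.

Iteration 1:
  x1: GS value = (-1 - (1)·0.000 - (-2)·0.000 - (2)·0.000) / (6) = -0.167;  x1 ← (1−ω)·0.000 + ω·-0.167 = -0.234
  x2: GS value = (0 - (4)·-0.234 - (-4)·0.000 - (3)·0.000) / (-15) = -0.062;  x2 ← (1−ω)·0.000 + ω·-0.062 = -0.087
  x3: GS value = (-10 - (1)·-0.234 - (-3)·-0.087 - (-2)·0.000) / (10) = -1.003;  x3 ← (1−ω)·0.000 + ω·-1.003 = -1.404
  x4: GS value = (10 - (-4)·-0.234 - (-4)·-0.087 - (4)·-1.404) / (13) = 1.102;  x4 ← (1−ω)·0.000 + ω·1.102 = 1.543

(-0.234, -0.087, -1.404, 1.543)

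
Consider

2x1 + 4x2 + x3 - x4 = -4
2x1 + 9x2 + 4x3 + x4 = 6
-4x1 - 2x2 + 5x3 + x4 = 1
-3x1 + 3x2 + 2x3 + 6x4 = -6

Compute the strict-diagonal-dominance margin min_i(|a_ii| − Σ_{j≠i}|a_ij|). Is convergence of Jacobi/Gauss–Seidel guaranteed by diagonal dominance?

-4

row 1: |2| − (4+1+1) = -4
row 2: |9| − (2+4+1) = 2
row 3: |5| − (4+2+1) = -2
row 4: |6| − (3+3+2) = -2
minimum over rows = -4 → not strictly diagonally dominant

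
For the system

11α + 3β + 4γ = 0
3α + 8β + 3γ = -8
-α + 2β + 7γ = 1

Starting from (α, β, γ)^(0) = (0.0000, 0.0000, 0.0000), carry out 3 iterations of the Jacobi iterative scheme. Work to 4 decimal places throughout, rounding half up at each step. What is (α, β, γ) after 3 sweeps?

Iteration 1:
  α = (0 - (3)·0.0000 - (4)·0.0000) / (11) = 0.0000
  β = (-8 - (3)·0.0000 - (3)·0.0000) / (8) = -1.0000
  γ = (1 - (-1)·0.0000 - (2)·0.0000) / (7) = 0.1429
Iteration 2:
  α = (0 - (3)·-1.0000 - (4)·0.1429) / (11) = 0.2208
  β = (-8 - (3)·0.0000 - (3)·0.1429) / (8) = -1.0536
  γ = (1 - (-1)·0.0000 - (2)·-1.0000) / (7) = 0.4286
Iteration 3:
  α = (0 - (3)·-1.0536 - (4)·0.4286) / (11) = 0.1315
  β = (-8 - (3)·0.2208 - (3)·0.4286) / (8) = -1.2435
  γ = (1 - (-1)·0.2208 - (2)·-1.0536) / (7) = 0.4754

(0.1315, -1.2435, 0.4754)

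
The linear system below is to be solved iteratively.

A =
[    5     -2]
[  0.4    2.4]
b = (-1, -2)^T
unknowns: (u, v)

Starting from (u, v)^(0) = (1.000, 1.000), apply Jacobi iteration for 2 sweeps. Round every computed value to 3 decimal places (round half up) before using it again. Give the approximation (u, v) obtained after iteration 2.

(-0.600, -0.867)

Iteration 1:
  u = (-1 - (-2)·1.000) / (5) = 0.200
  v = (-2 - (0.4)·1.000) / (2.4) = -1.000
Iteration 2:
  u = (-1 - (-2)·-1.000) / (5) = -0.600
  v = (-2 - (0.4)·0.200) / (2.4) = -0.867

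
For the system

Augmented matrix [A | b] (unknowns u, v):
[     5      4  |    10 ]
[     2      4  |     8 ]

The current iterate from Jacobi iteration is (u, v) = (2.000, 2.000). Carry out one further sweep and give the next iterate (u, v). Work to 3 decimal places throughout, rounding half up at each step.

One sweep:
  u = (10 - (4)·2.000) / (5) = 0.400
  v = (8 - (2)·2.000) / (4) = 1.000

(0.400, 1.000)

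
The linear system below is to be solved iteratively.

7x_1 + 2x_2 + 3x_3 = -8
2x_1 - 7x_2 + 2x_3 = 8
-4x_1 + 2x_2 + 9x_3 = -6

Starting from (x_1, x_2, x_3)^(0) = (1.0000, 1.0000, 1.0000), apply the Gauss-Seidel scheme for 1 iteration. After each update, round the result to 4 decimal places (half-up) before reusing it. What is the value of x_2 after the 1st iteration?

-1.3877

Iteration 1:
  x_1 = (-8 - (2)·1.0000 - (3)·1.0000) / (7) = -1.8571
  x_2 = (8 - (2)·-1.8571 - (2)·1.0000) / (-7) = -1.3877
  x_3 = (-6 - (-4)·-1.8571 - (2)·-1.3877) / (9) = -1.1837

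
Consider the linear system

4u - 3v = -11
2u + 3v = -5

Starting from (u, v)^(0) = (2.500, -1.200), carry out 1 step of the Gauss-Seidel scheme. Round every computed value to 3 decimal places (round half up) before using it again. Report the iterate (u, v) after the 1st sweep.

Iteration 1:
  u = (-11 - (-3)·-1.200) / (4) = -3.650
  v = (-5 - (2)·-3.650) / (3) = 0.767

(-3.650, 0.767)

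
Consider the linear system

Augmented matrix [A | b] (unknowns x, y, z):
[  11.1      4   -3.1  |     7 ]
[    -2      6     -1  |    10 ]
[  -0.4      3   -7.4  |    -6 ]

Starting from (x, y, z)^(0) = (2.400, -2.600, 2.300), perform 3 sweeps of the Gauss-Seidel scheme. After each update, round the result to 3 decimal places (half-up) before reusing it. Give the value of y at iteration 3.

Iteration 1:
  x = (7 - (4)·-2.600 - (-3.1)·2.300) / (11.1) = 2.210
  y = (10 - (-2)·2.210 - (-1)·2.300) / (6) = 2.787
  z = (-6 - (-0.4)·2.210 - (3)·2.787) / (-7.4) = 1.821
Iteration 2:
  x = (7 - (4)·2.787 - (-3.1)·1.821) / (11.1) = 0.135
  y = (10 - (-2)·0.135 - (-1)·1.821) / (6) = 2.015
  z = (-6 - (-0.4)·0.135 - (3)·2.015) / (-7.4) = 1.620
Iteration 3:
  x = (7 - (4)·2.015 - (-3.1)·1.620) / (11.1) = 0.357
  y = (10 - (-2)·0.357 - (-1)·1.620) / (6) = 2.056
  z = (-6 - (-0.4)·0.357 - (3)·2.056) / (-7.4) = 1.625

2.056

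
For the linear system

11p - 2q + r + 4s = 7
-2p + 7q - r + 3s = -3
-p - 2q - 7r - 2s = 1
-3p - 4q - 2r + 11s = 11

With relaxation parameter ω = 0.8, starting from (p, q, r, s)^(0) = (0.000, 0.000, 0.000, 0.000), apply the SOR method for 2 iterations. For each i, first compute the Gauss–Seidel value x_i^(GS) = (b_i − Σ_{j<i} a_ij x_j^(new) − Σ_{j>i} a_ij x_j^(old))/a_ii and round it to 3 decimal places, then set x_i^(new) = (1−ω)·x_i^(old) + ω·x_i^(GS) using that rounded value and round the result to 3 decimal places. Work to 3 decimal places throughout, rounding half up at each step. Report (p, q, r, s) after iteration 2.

(0.346, -0.607, -0.228, 0.831)

Iteration 1:
  p: GS value = (7 - (-2)·0.000 - (1)·0.000 - (4)·0.000) / (11) = 0.636;  p ← (1−ω)·0.000 + ω·0.636 = 0.509
  q: GS value = (-3 - (-2)·0.509 - (-1)·0.000 - (3)·0.000) / (7) = -0.283;  q ← (1−ω)·0.000 + ω·-0.283 = -0.226
  r: GS value = (1 - (-1)·0.509 - (-2)·-0.226 - (-2)·0.000) / (-7) = -0.151;  r ← (1−ω)·0.000 + ω·-0.151 = -0.121
  s: GS value = (11 - (-3)·0.509 - (-4)·-0.226 - (-2)·-0.121) / (11) = 1.035;  s ← (1−ω)·0.000 + ω·1.035 = 0.828
Iteration 2:
  p: GS value = (7 - (-2)·-0.226 - (1)·-0.121 - (4)·0.828) / (11) = 0.305;  p ← (1−ω)·0.509 + ω·0.305 = 0.346
  q: GS value = (-3 - (-2)·0.346 - (-1)·-0.121 - (3)·0.828) / (7) = -0.702;  q ← (1−ω)·-0.226 + ω·-0.702 = -0.607
  r: GS value = (1 - (-1)·0.346 - (-2)·-0.607 - (-2)·0.828) / (-7) = -0.255;  r ← (1−ω)·-0.121 + ω·-0.255 = -0.228
  s: GS value = (11 - (-3)·0.346 - (-4)·-0.607 - (-2)·-0.228) / (11) = 0.832;  s ← (1−ω)·0.828 + ω·0.832 = 0.831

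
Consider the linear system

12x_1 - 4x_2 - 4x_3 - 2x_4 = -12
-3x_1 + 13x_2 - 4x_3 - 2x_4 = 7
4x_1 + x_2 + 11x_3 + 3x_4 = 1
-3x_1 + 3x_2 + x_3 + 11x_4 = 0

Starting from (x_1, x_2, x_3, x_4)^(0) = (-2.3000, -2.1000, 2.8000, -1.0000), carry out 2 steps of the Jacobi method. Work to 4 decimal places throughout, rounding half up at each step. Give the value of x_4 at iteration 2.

Iteration 1:
  x_1 = (-12 - (-4)·-2.1000 - (-4)·2.8000 - (-2)·-1.0000) / (12) = -0.9333
  x_2 = (7 - (-3)·-2.3000 - (-4)·2.8000 - (-2)·-1.0000) / (13) = 0.7154
  x_3 = (1 - (4)·-2.3000 - (1)·-2.1000 - (3)·-1.0000) / (11) = 1.3909
  x_4 = (0 - (-3)·-2.3000 - (3)·-2.1000 - (1)·2.8000) / (11) = -0.3091
Iteration 2:
  x_1 = (-12 - (-4)·0.7154 - (-4)·1.3909 - (-2)·-0.3091) / (12) = -0.3494
  x_2 = (7 - (-3)·-0.9333 - (-4)·1.3909 - (-2)·-0.3091) / (13) = 0.7035
  x_3 = (1 - (4)·-0.9333 - (1)·0.7154 - (3)·-0.3091) / (11) = 0.4496
  x_4 = (0 - (-3)·-0.9333 - (3)·0.7154 - (1)·1.3909) / (11) = -0.5761

-0.5761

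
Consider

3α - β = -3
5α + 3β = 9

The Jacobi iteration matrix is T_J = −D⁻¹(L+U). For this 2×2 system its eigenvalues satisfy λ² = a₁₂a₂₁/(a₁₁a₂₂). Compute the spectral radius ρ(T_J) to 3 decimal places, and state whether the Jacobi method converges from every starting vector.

0.745

a₁₂a₂₁/(a₁₁a₂₂) = (-1)·(5) / ((3)·(3)) = -0.555556
ρ = √|-0.555556| = √0.555556 = 0.745
ρ < 1, so Jacobi converges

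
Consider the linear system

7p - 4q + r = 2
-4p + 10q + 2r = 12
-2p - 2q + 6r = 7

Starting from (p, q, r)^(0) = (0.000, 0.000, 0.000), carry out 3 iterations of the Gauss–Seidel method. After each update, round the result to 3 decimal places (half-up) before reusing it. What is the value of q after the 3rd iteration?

1.114

Iteration 1:
  p = (2 - (-4)·0.000 - (1)·0.000) / (7) = 0.286
  q = (12 - (-4)·0.286 - (2)·0.000) / (10) = 1.314
  r = (7 - (-2)·0.286 - (-2)·1.314) / (6) = 1.700
Iteration 2:
  p = (2 - (-4)·1.314 - (1)·1.700) / (7) = 0.794
  q = (12 - (-4)·0.794 - (2)·1.700) / (10) = 1.178
  r = (7 - (-2)·0.794 - (-2)·1.178) / (6) = 1.824
Iteration 3:
  p = (2 - (-4)·1.178 - (1)·1.824) / (7) = 0.698
  q = (12 - (-4)·0.698 - (2)·1.824) / (10) = 1.114
  r = (7 - (-2)·0.698 - (-2)·1.114) / (6) = 1.771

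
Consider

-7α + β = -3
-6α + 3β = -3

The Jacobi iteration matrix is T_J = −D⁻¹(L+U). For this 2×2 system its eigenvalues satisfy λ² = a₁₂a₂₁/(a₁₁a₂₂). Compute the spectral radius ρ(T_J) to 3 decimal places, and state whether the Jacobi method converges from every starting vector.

0.535

a₁₂a₂₁/(a₁₁a₂₂) = (1)·(-6) / ((-7)·(3)) = 0.285714
ρ = √|0.285714| = √0.285714 = 0.535
ρ < 1, so Jacobi converges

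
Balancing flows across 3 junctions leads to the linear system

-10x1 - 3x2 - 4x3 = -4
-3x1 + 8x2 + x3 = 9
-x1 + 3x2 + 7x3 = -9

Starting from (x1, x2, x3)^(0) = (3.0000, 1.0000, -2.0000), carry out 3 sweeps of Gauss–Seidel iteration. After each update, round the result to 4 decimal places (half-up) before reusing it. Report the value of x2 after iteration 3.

1.6119

Iteration 1:
  x1 = (-4 - (-3)·1.0000 - (-4)·-2.0000) / (-10) = 0.9000
  x2 = (9 - (-3)·0.9000 - (1)·-2.0000) / (8) = 1.7125
  x3 = (-9 - (-1)·0.9000 - (3)·1.7125) / (7) = -1.8911
Iteration 2:
  x1 = (-4 - (-3)·1.7125 - (-4)·-1.8911) / (-10) = 0.6427
  x2 = (9 - (-3)·0.6427 - (1)·-1.8911) / (8) = 1.6024
  x3 = (-9 - (-1)·0.6427 - (3)·1.6024) / (7) = -1.8806
Iteration 3:
  x1 = (-4 - (-3)·1.6024 - (-4)·-1.8806) / (-10) = 0.6715
  x2 = (9 - (-3)·0.6715 - (1)·-1.8806) / (8) = 1.6119
  x3 = (-9 - (-1)·0.6715 - (3)·1.6119) / (7) = -1.8806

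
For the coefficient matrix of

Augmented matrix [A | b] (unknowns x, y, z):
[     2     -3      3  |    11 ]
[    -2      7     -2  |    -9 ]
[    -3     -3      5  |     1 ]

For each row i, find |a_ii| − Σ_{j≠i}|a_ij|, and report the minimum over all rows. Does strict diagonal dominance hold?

row 1: |2| − (3+3) = -4
row 2: |7| − (2+2) = 3
row 3: |5| − (3+3) = -1
minimum over rows = -4 → not strictly diagonally dominant

-4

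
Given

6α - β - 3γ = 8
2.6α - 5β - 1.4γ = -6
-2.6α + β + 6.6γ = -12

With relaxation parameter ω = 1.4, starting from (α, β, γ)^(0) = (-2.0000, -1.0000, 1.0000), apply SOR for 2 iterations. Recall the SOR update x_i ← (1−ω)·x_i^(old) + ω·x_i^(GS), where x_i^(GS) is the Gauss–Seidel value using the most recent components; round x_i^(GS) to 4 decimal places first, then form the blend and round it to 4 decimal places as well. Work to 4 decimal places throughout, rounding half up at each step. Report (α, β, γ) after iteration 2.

Iteration 1:
  α: GS value = (8 - (-1)·-1.0000 - (-3)·1.0000) / (6) = 1.6667;  α ← (1−ω)·-2.0000 + ω·1.6667 = 3.1334
  β: GS value = (-6 - (2.6)·3.1334 - (-1.4)·1.0000) / (-5) = 2.5494;  β ← (1−ω)·-1.0000 + ω·2.5494 = 3.9692
  γ: GS value = (-12 - (-2.6)·3.1334 - (1)·3.9692) / (6.6) = -1.1852;  γ ← (1−ω)·1.0000 + ω·-1.1852 = -2.0593
Iteration 2:
  α: GS value = (8 - (-1)·3.9692 - (-3)·-2.0593) / (6) = 0.9652;  α ← (1−ω)·3.1334 + ω·0.9652 = 0.0979
  β: GS value = (-6 - (2.6)·0.0979 - (-1.4)·-2.0593) / (-5) = 1.8275;  β ← (1−ω)·3.9692 + ω·1.8275 = 0.9708
  γ: GS value = (-12 - (-2.6)·0.0979 - (1)·0.9708) / (6.6) = -1.9267;  γ ← (1−ω)·-2.0593 + ω·-1.9267 = -1.8737

(0.0979, 0.9708, -1.8737)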